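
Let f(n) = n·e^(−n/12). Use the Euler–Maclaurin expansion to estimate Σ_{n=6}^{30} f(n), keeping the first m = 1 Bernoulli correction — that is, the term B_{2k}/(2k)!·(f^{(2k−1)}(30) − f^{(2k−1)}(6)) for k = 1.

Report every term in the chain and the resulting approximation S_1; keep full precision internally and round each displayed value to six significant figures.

S_1 ≈ 92.6551

The integral term ∫_6^30 x·e^(−x/12) dx = 89.6398.
Boundary: ½(f(6) + f(30)) = ½(3.63918 + 2.46255) = 3.05087.
Integral + boundary = 92.6907.
Correction k=1: B_{2}/2! · (f^{(1)}(30) − f^{(1)}(6)) = 1/12 · (-0.123127 − 0.303265) = -0.0355327.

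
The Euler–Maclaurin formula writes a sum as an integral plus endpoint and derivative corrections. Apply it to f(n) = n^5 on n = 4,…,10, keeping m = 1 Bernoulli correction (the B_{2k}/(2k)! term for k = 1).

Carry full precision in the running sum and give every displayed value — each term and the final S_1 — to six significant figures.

S_1 ≈ 220556

∫_4^10 x^5 dx evaluates to 165984.
Endpoint term: (f(4) + f(10))/2 = (1024.00 + 100000)/2 = 50512.0.
So far: 216496.
Correction k=1: B_{2}/2! · (f^{(1)}(10) − f^{(1)}(4)) = 1/12 · (50000.0 − 1280.00) = 4060.00.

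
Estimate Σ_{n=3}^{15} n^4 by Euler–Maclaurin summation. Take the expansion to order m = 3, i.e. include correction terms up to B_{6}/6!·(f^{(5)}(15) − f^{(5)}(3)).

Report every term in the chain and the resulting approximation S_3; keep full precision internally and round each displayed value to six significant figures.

S_3 ≈ 178295

Integral: ∫_3^15 x^4 dx = 151826.
Boundary: ½(f(3) + f(15)) = ½(81.0000 + 50625.0) = 25353.0.
So far: 177179.
Order-1 term: 1/12 · (13500.0 − 108.000) = 1116.00.
Partial sum through k=1: 178295.
Order-2 term: −1/720 · (360.000 − 72.0000) = -0.400000.
Partial sum through k=2: 178295.
Order-3 term: 1/30240 · (0.00000 − 0.00000) = 0.00000.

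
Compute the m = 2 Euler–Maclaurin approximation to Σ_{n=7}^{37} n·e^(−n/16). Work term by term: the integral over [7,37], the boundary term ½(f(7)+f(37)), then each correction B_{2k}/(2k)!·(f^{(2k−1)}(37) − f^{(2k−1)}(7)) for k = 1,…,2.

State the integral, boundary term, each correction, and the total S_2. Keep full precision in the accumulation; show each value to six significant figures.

Integral: ∫_7^37 x·e^(−x/16) dx = 153.635.
Boundary: ½(f(7) + f(37)) = ½(4.51954 + 3.66350) = 4.09152.
Integral + boundary = 157.727.
k=1: B_{2}/(2)! × [f^{(1)}(37) − f^{(1)}(7)] = 1/12 × (-0.129955 − 0.363177) = -0.0410944.
Partial sum through k=1: 157.686.
k=2: B_{4}/(4)! × [f^{(3)}(37) − f^{(3)}(7)] = −1/720 × (0.000265905 − 0.00646279) = 8.60679e-06.

S_2 ≈ 157.686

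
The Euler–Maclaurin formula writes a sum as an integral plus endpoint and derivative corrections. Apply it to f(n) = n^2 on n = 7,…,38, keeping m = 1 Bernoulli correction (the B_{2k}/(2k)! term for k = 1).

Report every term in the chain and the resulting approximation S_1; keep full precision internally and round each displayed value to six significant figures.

The integral term ∫_7^38 x^2 dx = 18176.3.
Endpoint term: (f(7) + f(38))/2 = (49.0000 + 1444.00)/2 = 746.500.
So far: 18922.8.
k=1: B_{2}/(2)! × [f^{(1)}(38) − f^{(1)}(7)] = 1/12 × (76.0000 − 14.0000) = 5.16667.

S_1 ≈ 18928.0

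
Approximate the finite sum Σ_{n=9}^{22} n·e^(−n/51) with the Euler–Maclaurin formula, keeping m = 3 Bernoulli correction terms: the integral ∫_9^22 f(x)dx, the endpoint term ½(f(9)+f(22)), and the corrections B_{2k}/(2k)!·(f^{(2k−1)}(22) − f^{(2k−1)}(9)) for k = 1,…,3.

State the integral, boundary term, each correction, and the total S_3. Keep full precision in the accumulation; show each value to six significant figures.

S_3 ≈ 157.331

Integral: ∫_9^22 x·e^(−x/51) dx = 146.440.
½[f(9) + f(22)] = ½[7.54401 + 14.2916] = 10.9178.
Running total after boundary: 157.358.
k=1: B_{2}/(2)! × [f^{(1)}(22) − f^{(1)}(9)] = 1/12 × (0.369390 − 0.690302) = -0.0267426.
After k=1: 157.331.
k=2: B_{4}/(4)! × [f^{(3)}(22) − f^{(3)}(9)] = −1/720 × (0.000641532 − 0.000909938) = 3.72787e-07.
After k=2: 157.331.
k=3: B_{6}/(6)! × [f^{(5)}(22) − f^{(5)}(9)] = 1/30240 × (4.38695e-07 − 5.97646e-07) = -5.25633e-12.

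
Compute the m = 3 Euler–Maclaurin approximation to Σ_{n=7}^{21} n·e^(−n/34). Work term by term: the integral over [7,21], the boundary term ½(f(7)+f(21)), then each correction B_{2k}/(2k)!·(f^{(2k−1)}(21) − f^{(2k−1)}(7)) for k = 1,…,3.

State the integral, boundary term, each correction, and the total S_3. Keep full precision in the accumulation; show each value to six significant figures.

Integral: ∫_7^21 x·e^(−x/34) dx = 126.291.
Endpoint term: (f(7) + f(21))/2 = (5.69750 + 11.3234)/2 = 8.51047.
So far: 134.801.
k=1: B_{2}/(2)! × [f^{(1)}(21) − f^{(1)}(7)] = 1/12 × (0.206169 − 0.646355) = -0.0366822.
After k=1: 134.765.
k=2: B_{4}/(4)! × [f^{(3)}(21) − f^{(3)}(7)] = −1/720 × (0.00111124 − 0.00196731) = 1.18899e-06.
After k=2: 134.765.
k=3: B_{6}/(6)! × [f^{(5)}(21) − f^{(5)}(7)] = 1/30240 × (1.76828e-06 − 2.91998e-06) = -3.80852e-11.

S_3 ≈ 134.765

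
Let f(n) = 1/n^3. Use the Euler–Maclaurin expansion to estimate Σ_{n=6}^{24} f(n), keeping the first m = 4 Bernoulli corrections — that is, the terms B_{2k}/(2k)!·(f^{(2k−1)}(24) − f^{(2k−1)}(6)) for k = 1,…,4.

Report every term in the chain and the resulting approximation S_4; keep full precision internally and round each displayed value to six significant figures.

The integral term ∫_6^24 1/x^3 dx = 0.0130208.
Endpoint term: (f(6) + f(24))/2 = (0.00462963 + 7.23380e-05)/2 = 0.00235098.
Running total after boundary: 0.0153718.
k=1: B_{2}/(2)! × [f^{(1)}(24) − f^{(1)}(6)] = 1/12 × (-9.04225e-06 − (-0.00231481)) = 0.000192148.
Partial sum through k=1: 0.0155640.
k=2: B_{4}/(4)! × [f^{(3)}(24) − f^{(3)}(6)] = −1/720 × (-3.13967e-07 − (-0.00128601)) = -1.78569e-06.
Partial sum through k=2: 0.0155622.
k=3: B_{6}/(6)! × [f^{(5)}(24) − f^{(5)}(6)] = 1/30240 × (-2.28934e-08 − (-0.00150034)) = 4.96138e-08.
Partial sum through k=3: 0.0155622.
k=4: B_{8}/(8)! × [f^{(7)}(24) − f^{(7)}(6)] = −1/1209600 × (-2.86168e-09 − (-0.00300069)) = -2.48072e-09.

S_4 ≈ 0.0155622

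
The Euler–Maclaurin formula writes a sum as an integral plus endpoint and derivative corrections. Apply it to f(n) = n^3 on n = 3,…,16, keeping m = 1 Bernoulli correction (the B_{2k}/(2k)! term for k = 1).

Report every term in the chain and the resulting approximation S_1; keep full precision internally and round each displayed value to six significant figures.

The integral term ∫_3^16 x^3 dx = 16363.8.
½[f(3) + f(16)] = ½[27.0000 + 4096.00] = 2061.50.
So far: 18425.2.
k=1: B_{2}/(2)! × [f^{(1)}(16) − f^{(1)}(3)] = 1/12 × (768.000 − 27.0000) = 61.7500.

S_1 ≈ 18487.0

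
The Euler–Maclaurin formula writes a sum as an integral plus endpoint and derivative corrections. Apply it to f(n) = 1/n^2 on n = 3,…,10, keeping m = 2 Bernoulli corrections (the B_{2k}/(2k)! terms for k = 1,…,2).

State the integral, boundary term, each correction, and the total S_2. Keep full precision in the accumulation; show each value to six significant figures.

Integral: ∫_3^10 1/x^2 dx = 0.233333.
Endpoint term: (f(3) + f(10))/2 = (0.111111 + 0.0100000)/2 = 0.0605556.
Running total after boundary: 0.293889.
Order-1 term: 1/12 · (-0.00200000 − (-0.0740741)) = 0.00600617.
Running total after k=1: 0.299895.
Order-2 term: −1/720 · (-0.000240000 − (-0.0987654)) = -0.000136841.

S_2 ≈ 0.299758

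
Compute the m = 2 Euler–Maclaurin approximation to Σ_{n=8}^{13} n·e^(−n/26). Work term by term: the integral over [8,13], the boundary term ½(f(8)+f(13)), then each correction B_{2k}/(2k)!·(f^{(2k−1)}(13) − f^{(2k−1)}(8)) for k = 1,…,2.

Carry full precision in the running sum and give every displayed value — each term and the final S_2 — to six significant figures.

Integral: ∫_8^13 x·e^(−x/26) dx = 34.8430.
½[f(8) + f(13)] = ½[5.88113 + 7.88490] = 6.88302.
Running total after boundary: 41.7260.
k=1: B_{2}/(2)! × [f^{(1)}(13) − f^{(1)}(8)] = 1/12 × (0.303265 − 0.508944) = -0.0171399.
Partial sum through k=1: 41.7089.
k=2: B_{4}/(4)! × [f^{(3)}(13) − f^{(3)}(8)] = −1/720 × (0.00224309 − 0.00292785) = 9.51061e-07.

S_2 ≈ 41.7089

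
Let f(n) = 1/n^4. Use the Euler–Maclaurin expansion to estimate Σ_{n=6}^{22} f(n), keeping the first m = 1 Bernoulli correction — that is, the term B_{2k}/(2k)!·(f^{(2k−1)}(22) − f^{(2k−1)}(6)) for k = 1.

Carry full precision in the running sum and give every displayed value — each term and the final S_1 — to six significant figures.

The integral term ∫_6^22 1/x^4 dx = 0.00151191.
Endpoint term: (f(6) + f(22))/2 = (0.000771605 + 4.26883e-06)/2 = 0.000387937.
Running total after boundary: 0.00189984.
k=1: B_{2}/(2)! × [f^{(1)}(22) − f^{(1)}(6)] = 1/12 × (-7.76152e-07 − (-0.000514403)) = 4.28023e-05.

S_1 ≈ 0.00194264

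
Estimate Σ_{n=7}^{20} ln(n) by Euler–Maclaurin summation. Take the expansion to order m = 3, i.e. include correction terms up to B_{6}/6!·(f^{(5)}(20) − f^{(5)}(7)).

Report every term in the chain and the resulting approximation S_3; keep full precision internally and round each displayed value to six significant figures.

S_3 ≈ 35.7564

∫_7^20 ln(x) dx evaluates to 33.2933.
Endpoint term: (f(7) + f(20))/2 = (1.94591 + 2.99573)/2 = 2.47082.
So far: 35.7641.
k=1: B_{2}/(2)! × [f^{(1)}(20) − f^{(1)}(7)] = 1/12 × (0.0500000 − 0.142857) = -0.00773810.
Partial sum through k=1: 35.7564.
k=2: B_{4}/(4)! × [f^{(3)}(20) − f^{(3)}(7)] = −1/720 × (0.000250000 − 0.00583090) = 7.75126e-06.
Partial sum through k=2: 35.7564.
k=3: B_{6}/(6)! × [f^{(5)}(20) − f^{(5)}(7)] = 1/30240 × (7.50000e-06 − 0.00142798) = -4.69734e-08.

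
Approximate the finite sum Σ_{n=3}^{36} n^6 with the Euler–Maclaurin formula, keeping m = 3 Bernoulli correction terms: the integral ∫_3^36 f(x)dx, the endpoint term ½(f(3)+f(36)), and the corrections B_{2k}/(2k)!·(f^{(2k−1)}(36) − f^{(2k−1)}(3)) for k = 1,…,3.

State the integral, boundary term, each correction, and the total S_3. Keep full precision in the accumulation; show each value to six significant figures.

Integral: ∫_3^36 x^6 dx = 1.11949e+10.
½[f(3) + f(36)] = ½[729.000 + 2.17678e+09] = 1.08839e+09.
So far: 1.22833e+10.
Correction k=1: B_{2}/2! · (f^{(1)}(36) − f^{(1)}(3)) = 1/12 · (3.62797e+08 − 1458.00) = 3.02330e+07.
Partial sum through k=1: 1.23135e+10.
Correction k=2: B_{4}/4! · (f^{(3)}(36) − f^{(3)}(3)) = −1/720 · (5.59872e+06 − 3240.00) = -7771.50.
Partial sum through k=2: 1.23135e+10.
Correction k=3: B_{6}/6! · (f^{(5)}(36) − f^{(5)}(3)) = 1/30240 · (25920.0 − 2160.00) = 0.785714.

S_3 ≈ 1.23135e+10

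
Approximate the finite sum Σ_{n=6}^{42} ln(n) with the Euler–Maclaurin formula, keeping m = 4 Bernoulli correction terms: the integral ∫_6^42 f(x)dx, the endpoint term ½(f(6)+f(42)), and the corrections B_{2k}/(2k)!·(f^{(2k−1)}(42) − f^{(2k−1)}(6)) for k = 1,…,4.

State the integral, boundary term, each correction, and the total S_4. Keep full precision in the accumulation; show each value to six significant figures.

S_4 ≈ 112.984

Integral: ∫_6^42 ln(x) dx = 110.232.
Boundary: ½(f(6) + f(42)) = ½(1.79176 + 3.73767) = 2.76471.
Integral + boundary = 112.996.
Correction k=1: B_{2}/2! · (f^{(1)}(42) − f^{(1)}(6)) = 1/12 · (0.0238095 − 0.166667) = -0.0119048.
Running total after k=1: 112.984.
Correction k=2: B_{4}/4! · (f^{(3)}(42) − f^{(3)}(6)) = −1/720 · (2.69949e-05 − 0.00925926) = 1.28226e-05.
Running total after k=2: 112.984.
Correction k=3: B_{6}/6! · (f^{(5)}(42) − f^{(5)}(6)) = 1/30240 · (1.83639e-07 − 0.00308642) = -1.02058e-07.
Running total after k=3: 112.984.
Correction k=4: B_{8}/8! · (f^{(7)}(42) − f^{(7)}(6)) = −1/1209600 · (3.12311e-09 − 0.00257202) = 2.12633e-09.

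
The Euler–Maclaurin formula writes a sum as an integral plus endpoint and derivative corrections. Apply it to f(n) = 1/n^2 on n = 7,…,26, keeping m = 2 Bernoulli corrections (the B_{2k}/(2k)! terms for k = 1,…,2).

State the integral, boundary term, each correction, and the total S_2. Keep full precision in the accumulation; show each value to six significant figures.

∫_7^26 1/x^2 dx evaluates to 0.104396.
Endpoint term: (f(7) + f(26))/2 = (0.0204082 + 0.00147929)/2 = 0.0109437.
Running total after boundary: 0.115339.
Order-1 term: 1/12 · (-0.000113792 − (-0.00583090)) = 0.000476426.
Partial sum through k=1: 0.115816.
Order-2 term: −1/720 · (-2.01997e-06 − (-0.00142798)) = -1.98050e-06.

S_2 ≈ 0.115814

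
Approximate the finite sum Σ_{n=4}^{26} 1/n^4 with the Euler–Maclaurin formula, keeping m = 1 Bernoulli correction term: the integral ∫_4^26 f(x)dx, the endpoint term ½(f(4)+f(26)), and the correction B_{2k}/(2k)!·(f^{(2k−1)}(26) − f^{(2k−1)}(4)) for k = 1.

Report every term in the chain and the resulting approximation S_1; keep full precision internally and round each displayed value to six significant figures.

∫_4^26 1/x^4 dx evaluates to 0.00518937.
½[f(4) + f(26)] = ½[0.00390625 + 2.18830e-06] = 0.00195422.
So far: 0.00714359.
Correction k=1: B_{2}/2! · (f^{(1)}(26) − f^{(1)}(4)) = 1/12 · (-3.36661e-07 − (-0.00390625)) = 0.000325493.

S_1 ≈ 0.00746908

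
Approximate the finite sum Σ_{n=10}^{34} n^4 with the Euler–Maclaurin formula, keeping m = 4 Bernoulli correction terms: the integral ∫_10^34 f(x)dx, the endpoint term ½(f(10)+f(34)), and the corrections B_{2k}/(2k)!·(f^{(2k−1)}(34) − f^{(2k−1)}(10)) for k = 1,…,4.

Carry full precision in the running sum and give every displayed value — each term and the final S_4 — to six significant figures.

The integral term ∫_10^34 x^4 dx = 9.06708e+06.
½[f(10) + f(34)] = ½[10000.0 + 1.33634e+06] = 673168.
So far: 9.74025e+06.
Correction k=1: B_{2}/2! · (f^{(1)}(34) − f^{(1)}(10)) = 1/12 · (157216 − 4000.00) = 12768.0.
Running total after k=1: 9.75302e+06.
Correction k=2: B_{4}/4! · (f^{(3)}(34) − f^{(3)}(10)) = −1/720 · (816.000 − 240.000) = -0.800000.
Running total after k=2: 9.75302e+06.
Correction k=3: B_{6}/6! · (f^{(5)}(34) − f^{(5)}(10)) = 1/30240 · (0.00000 − 0.00000) = 0.00000.
Running total after k=3: 9.75302e+06.
Correction k=4: B_{8}/8! · (f^{(7)}(34) − f^{(7)}(10)) = −1/1209600 · (0.00000 − 0.00000) = 0.00000.

S_4 ≈ 9.75302e+06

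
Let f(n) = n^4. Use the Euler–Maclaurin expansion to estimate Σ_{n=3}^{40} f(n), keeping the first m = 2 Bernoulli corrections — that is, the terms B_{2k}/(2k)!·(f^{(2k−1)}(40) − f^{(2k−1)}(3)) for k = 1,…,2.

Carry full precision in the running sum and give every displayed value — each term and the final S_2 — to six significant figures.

S_2 ≈ 2.17813e+07

The integral term ∫_3^40 x^4 dx = 2.04800e+07.
Endpoint term: (f(3) + f(40))/2 = (81.0000 + 2.56000e+06)/2 = 1.28004e+06.
So far: 2.17600e+07.
k=1: B_{2}/(2)! × [f^{(1)}(40) − f^{(1)}(3)] = 1/12 × (256000 − 108.000) = 21324.3.
After k=1: 2.17813e+07.
k=2: B_{4}/(4)! × [f^{(3)}(40) − f^{(3)}(3)] = −1/720 × (960.000 − 72.0000) = -1.23333.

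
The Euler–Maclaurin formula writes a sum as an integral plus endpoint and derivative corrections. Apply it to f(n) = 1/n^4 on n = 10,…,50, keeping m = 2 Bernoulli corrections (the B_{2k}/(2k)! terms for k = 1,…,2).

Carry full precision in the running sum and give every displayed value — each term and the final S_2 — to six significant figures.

S_2 ≈ 0.000384062

∫_10^50 1/x^4 dx evaluates to 0.000330667.
Boundary: ½(f(10) + f(50)) = ½(0.000100000 + 1.60000e-07) = 5.00800e-05.
Integral + boundary = 0.000380747.
Correction k=1: B_{2}/2! · (f^{(1)}(50) − f^{(1)}(10)) = 1/12 · (-1.28000e-08 − (-4.00000e-05)) = 3.33227e-06.
After k=1: 0.000384079.
Correction k=2: B_{4}/4! · (f^{(3)}(50) − f^{(3)}(10)) = −1/720 · (-1.53600e-10 − (-1.20000e-05)) = -1.66665e-08.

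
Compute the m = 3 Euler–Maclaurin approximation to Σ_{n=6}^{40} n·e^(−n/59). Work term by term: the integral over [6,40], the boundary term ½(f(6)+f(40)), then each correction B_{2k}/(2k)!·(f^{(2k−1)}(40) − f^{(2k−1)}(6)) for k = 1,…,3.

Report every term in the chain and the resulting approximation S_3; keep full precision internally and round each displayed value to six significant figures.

∫_6^40 x·e^(−x/59) dx evaluates to 499.000.
½[f(6) + f(40)] = ½[5.41983 + 20.3059] = 12.8629.
Running total after boundary: 511.863.
Order-1 term: 1/12 · (0.163480 − 0.811444) = -0.0539970.
Running total after k=1: 511.809.
Order-2 term: −1/720 · (0.000338632 − 0.000752098) = 5.74259e-07.
Running total after k=2: 511.809.
Order-3 term: 1/30240 · (1.81069e-07 − 3.65151e-07) = -6.08737e-12.

S_3 ≈ 511.809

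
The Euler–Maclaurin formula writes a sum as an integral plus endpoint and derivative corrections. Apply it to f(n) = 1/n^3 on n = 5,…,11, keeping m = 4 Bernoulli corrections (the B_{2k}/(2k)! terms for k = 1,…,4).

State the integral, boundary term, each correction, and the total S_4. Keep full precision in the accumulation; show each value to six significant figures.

S_4 ≈ 0.0206213

Integral: ∫_5^11 1/x^3 dx = 0.0158678.
Endpoint term: (f(5) + f(11))/2 = (0.00800000 + 0.000751315)/2 = 0.00437566.
Integral + boundary = 0.0202434.
Correction k=1: B_{2}/2! · (f^{(1)}(11) − f^{(1)}(5)) = 1/12 · (-0.000204904 − (-0.00480000)) = 0.000382925.
Running total after k=1: 0.0206264.
Correction k=2: B_{4}/4! · (f^{(3)}(11) − f^{(3)}(5)) = −1/720 · (-3.38684e-05 − (-0.00384000)) = -5.28629e-06.
Running total after k=2: 0.0206211.
Correction k=3: B_{6}/6! · (f^{(5)}(11) − f^{(5)}(5)) = 1/30240 · (-1.17560e-05 − (-0.00645120)) = 2.12945e-07.
Running total after k=3: 0.0206213.
Correction k=4: B_{8}/8! · (f^{(7)}(11) − f^{(7)}(5)) = −1/1209600 · (-6.99530e-06 − (-0.0185795)) = -1.53542e-08.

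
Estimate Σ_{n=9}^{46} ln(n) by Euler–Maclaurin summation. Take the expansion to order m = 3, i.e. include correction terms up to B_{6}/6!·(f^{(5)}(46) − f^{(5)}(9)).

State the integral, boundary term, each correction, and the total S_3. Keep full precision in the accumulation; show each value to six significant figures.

S_3 ≈ 122.348

∫_9^46 ln(x) dx evaluates to 119.342.
Endpoint term: (f(9) + f(46))/2 = (2.19722 + 3.82864)/2 = 3.01293.
So far: 122.355.
k=1: B_{2}/(2)! × [f^{(1)}(46) − f^{(1)}(9)] = 1/12 × (0.0217391 − 0.111111) = -0.00744767.
After k=1: 122.348.
k=2: B_{4}/(4)! × [f^{(3)}(46) − f^{(3)}(9)] = −1/720 × (2.05474e-05 − 0.00274348) = 3.78186e-06.
After k=2: 122.348.
k=3: B_{6}/(6)! × [f^{(5)}(46) − f^{(5)}(9)] = 1/30240 × (1.16526e-07 − 0.000406442) = -1.34367e-08.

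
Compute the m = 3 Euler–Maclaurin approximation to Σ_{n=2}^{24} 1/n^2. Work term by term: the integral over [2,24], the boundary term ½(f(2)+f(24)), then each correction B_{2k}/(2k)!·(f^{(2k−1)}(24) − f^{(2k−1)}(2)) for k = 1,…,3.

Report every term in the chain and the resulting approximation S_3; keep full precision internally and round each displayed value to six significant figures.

S_3 ≈ 0.604167

∫_2^24 1/x^2 dx evaluates to 0.458333.
½[f(2) + f(24)] = ½[0.250000 + 0.00173611] = 0.125868.
So far: 0.584201.
k=1: B_{2}/(2)! × [f^{(1)}(24) − f^{(1)}(2)] = 1/12 × (-0.000144676 − (-0.250000)) = 0.0208213.
After k=1: 0.605023.
k=2: B_{4}/(4)! × [f^{(3)}(24) − f^{(3)}(2)] = −1/720 × (-3.01408e-06 − (-0.750000)) = -0.00104166.
After k=2: 0.603981.
k=3: B_{6}/(6)! × [f^{(5)}(24) − f^{(5)}(2)] = 1/30240 × (-1.56983e-07 − (-5.62500)) = 0.000186012.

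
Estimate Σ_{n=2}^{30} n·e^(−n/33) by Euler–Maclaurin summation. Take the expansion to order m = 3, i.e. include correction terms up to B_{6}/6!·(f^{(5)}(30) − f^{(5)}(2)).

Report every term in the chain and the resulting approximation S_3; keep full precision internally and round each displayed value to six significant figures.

S_3 ≈ 256.384

The integral term ∫_2^30 x·e^(−x/33) dx = 249.470.
Endpoint term: (f(2) + f(30))/2 = (1.88239 + 12.0867)/2 = 6.98455.
So far: 256.455.
Correction k=1: B_{2}/2! · (f^{(1)}(30) − f^{(1)}(2)) = 1/12 · (0.0366264 − 0.884152) = -0.0706271.
After k=1: 256.384.
Correction k=2: B_{4}/4! · (f^{(3)}(30) − f^{(3)}(2)) = −1/720 · (0.000773560 − 0.00254044) = 2.45400e-06.
After k=2: 256.384.
Correction k=3: B_{6}/6! · (f^{(5)}(30) − f^{(5)}(2)) = 1/30240 · (1.38980e-06 − 3.92010e-06) = -8.36741e-11.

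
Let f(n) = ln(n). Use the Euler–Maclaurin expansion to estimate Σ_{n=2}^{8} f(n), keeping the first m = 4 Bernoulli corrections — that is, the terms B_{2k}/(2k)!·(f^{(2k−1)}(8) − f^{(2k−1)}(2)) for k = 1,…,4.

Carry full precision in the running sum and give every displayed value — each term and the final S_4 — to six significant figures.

∫_2^8 ln(x) dx evaluates to 9.24924.
½[f(2) + f(8)] = ½[0.693147 + 2.07944] = 1.38629.
So far: 10.6355.
k=1: B_{2}/(2)! × [f^{(1)}(8) − f^{(1)}(2)] = 1/12 × (0.125000 − 0.500000) = -0.0312500.
Running total after k=1: 10.6043.
k=2: B_{4}/(4)! × [f^{(3)}(8) − f^{(3)}(2)] = −1/720 × (0.00390625 − 0.250000) = 0.000341797.
Running total after k=2: 10.6046.
k=3: B_{6}/(6)! × [f^{(5)}(8) − f^{(5)}(2)] = 1/30240 × (0.000732422 − 0.750000) = -2.47774e-05.
Running total after k=3: 10.6046.
k=4: B_{8}/(8)! × [f^{(7)}(8) − f^{(7)}(2)] = −1/1209600 × (0.000343323 − 5.62500) = 4.65001e-06.

S_4 ≈ 10.6046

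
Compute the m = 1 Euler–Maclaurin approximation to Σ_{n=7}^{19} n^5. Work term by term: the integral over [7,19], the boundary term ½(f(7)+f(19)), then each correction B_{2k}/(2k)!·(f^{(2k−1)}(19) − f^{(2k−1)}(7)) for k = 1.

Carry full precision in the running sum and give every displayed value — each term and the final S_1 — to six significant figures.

∫_7^19 x^5 dx evaluates to 7.82137e+06.
Endpoint term: (f(7) + f(19))/2 = (16807.0 + 2.47610e+06)/2 = 1.24645e+06.
Integral + boundary = 9.06782e+06.
k=1: B_{2}/(2)! × [f^{(1)}(19) − f^{(1)}(7)] = 1/12 × (651605 − 12005.0) = 53300.0.

S_1 ≈ 9.12112e+06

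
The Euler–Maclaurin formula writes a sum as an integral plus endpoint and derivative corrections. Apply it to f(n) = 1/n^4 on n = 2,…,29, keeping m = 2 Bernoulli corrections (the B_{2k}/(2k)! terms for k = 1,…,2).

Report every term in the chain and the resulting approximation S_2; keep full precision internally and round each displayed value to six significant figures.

S_2 ≈ 0.0820183

Integral: ∫_2^29 1/x^4 dx = 0.0416530.
Endpoint term: (f(2) + f(29))/2 = (0.0625000 + 1.41387e-06)/2 = 0.0312507.
So far: 0.0729037.
k=1: B_{2}/(2)! × [f^{(1)}(29) − f^{(1)}(2)] = 1/12 × (-1.95016e-07 − (-0.125000)) = 0.0104167.
After k=1: 0.0833204.
k=2: B_{4}/(4)! × [f^{(3)}(29) − f^{(3)}(2)] = −1/720 × (-6.95657e-09 − (-0.937500)) = -0.00130208.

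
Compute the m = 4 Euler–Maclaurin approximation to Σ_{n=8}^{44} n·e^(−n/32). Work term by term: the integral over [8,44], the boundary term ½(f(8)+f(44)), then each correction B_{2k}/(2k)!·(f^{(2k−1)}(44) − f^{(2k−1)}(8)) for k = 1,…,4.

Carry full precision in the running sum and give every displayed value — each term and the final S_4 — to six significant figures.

S_4 ≈ 390.580

∫_8^44 x·e^(−x/32) dx evaluates to 381.959.
½[f(8) + f(44)] = ½[6.23041 + 11.1249] = 8.67767.
So far: 390.637.
Order-1 term: 1/12 · (-0.0948148 − 0.584101) = -0.0565763.
Running total after k=1: 390.580.
Order-2 term: −1/720 · (0.000401235 − 0.00209151) = 2.34760e-06.
Running total after k=2: 390.580.
Order-3 term: 1/30240 · (8.74084e-07 − 3.52793e-06) = -8.77595e-11.
Running total after k=3: 390.580.
Order-4 term: −1/1209600 · (1.32455e-09 − 4.89587e-09) = 2.95249e-15.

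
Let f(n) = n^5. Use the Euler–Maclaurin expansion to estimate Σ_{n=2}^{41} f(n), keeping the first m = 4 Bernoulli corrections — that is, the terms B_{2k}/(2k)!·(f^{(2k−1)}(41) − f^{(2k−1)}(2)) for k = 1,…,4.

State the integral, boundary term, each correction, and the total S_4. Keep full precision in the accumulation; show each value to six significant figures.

S_4 ≈ 8.50789e+08

The integral term ∫_2^41 x^5 dx = 7.91684e+08.
Boundary: ½(f(2) + f(41)) = ½(32.0000 + 1.15856e+08) = 5.79281e+07.
Running total after boundary: 8.49612e+08.
Order-1 term: 1/12 · (1.41288e+07 − 80.0000) = 1.17739e+06.
Running total after k=1: 8.50790e+08.
Order-2 term: −1/720 · (100860 − 240.000) = -139.750.
Running total after k=2: 8.50789e+08.
Order-3 term: 1/30240 · (120.000 − 120.000) = 0.00000.
Running total after k=3: 8.50789e+08.
Order-4 term: −1/1209600 · (0.00000 − 0.00000) = 0.00000.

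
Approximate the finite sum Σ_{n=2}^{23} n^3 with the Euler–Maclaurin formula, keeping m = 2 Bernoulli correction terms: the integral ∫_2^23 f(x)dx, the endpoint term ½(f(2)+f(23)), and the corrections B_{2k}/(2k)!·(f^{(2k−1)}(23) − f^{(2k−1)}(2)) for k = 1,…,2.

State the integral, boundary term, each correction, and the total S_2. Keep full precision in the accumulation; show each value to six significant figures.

∫_2^23 x^3 dx evaluates to 69956.2.
Boundary: ½(f(2) + f(23)) = ½(8.00000 + 12167.0) = 6087.50.
So far: 76043.8.
Correction k=1: B_{2}/2! · (f^{(1)}(23) − f^{(1)}(2)) = 1/12 · (1587.00 − 12.0000) = 131.250.
Running total after k=1: 76175.0.
Correction k=2: B_{4}/4! · (f^{(3)}(23) − f^{(3)}(2)) = −1/720 · (6.00000 − 6.00000) = 0.00000.

S_2 ≈ 76175.0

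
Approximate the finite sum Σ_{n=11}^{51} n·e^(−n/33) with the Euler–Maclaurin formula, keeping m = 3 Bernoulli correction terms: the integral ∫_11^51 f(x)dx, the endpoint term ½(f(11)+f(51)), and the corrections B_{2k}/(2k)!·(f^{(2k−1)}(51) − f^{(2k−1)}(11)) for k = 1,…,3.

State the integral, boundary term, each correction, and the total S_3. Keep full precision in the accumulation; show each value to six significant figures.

Integral: ∫_11^51 x·e^(−x/33) dx = 449.372.
½[f(11) + f(51)] = ½[7.88184 + 10.8740] = 9.37790.
Integral + boundary = 458.750.
k=1: B_{2}/(2)! × [f^{(1)}(51) − f^{(1)}(11)] = 1/12 × (-0.116299 − 0.477688) = -0.0494989.
After k=1: 458.700.
k=2: B_{4}/(4)! × [f^{(3)}(51) − f^{(3)}(11)] = −1/720 × (0.000284785 − 0.00175459) = 2.04140e-06.
After k=2: 458.700.
k=3: B_{6}/(6)! × [f^{(5)}(51) − f^{(5)}(11)] = 1/30240 × (6.21087e-07 − 2.81959e-06) = -7.27019e-11.

S_3 ≈ 458.700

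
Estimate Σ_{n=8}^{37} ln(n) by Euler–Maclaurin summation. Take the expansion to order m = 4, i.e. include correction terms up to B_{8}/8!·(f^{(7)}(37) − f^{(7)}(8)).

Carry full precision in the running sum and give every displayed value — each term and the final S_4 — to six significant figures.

∫_8^37 ln(x) dx evaluates to 87.9684.
½[f(8) + f(37)] = ½[2.07944 + 3.61092] = 2.84518.
Running total after boundary: 90.8136.
k=1: B_{2}/(2)! × [f^{(1)}(37) − f^{(1)}(8)] = 1/12 × (0.0270270 − 0.125000) = -0.00816441.
After k=1: 90.8054.
k=2: B_{4}/(4)! × [f^{(3)}(37) − f^{(3)}(8)] = −1/720 × (3.94843e-05 − 0.00390625) = 5.37051e-06.
After k=2: 90.8055.
k=3: B_{6}/(6)! × [f^{(5)}(37) − f^{(5)}(8)] = 1/30240 × (3.46101e-07 − 0.000732422) = -2.42089e-08.
After k=3: 90.8055.
k=4: B_{8}/(8)! × [f^{(7)}(37) − f^{(7)}(8)] = −1/1209600 × (7.58439e-09 − 0.000343323) = 2.83825e-10.

S_4 ≈ 90.8055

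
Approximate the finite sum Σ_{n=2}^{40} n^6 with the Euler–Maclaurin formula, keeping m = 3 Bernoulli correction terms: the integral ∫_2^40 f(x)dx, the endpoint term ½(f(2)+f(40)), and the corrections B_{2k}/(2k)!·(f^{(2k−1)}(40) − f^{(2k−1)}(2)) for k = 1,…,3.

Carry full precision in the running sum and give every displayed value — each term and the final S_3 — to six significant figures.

S_3 ≈ 2.55049e+10

The integral term ∫_2^40 x^6 dx = 2.34057e+10.
Boundary: ½(f(2) + f(40)) = ½(64.0000 + 4.09600e+09) = 2.04800e+09.
Running total after boundary: 2.54537e+10.
Order-1 term: 1/12 · (6.14400e+08 − 192.000) = 5.12000e+07.
Running total after k=1: 2.55049e+10.
Order-2 term: −1/720 · (7.68000e+06 − 960.000) = -10665.3.
Running total after k=2: 2.55049e+10.
Order-3 term: 1/30240 · (28800.0 − 1440.00) = 0.904762.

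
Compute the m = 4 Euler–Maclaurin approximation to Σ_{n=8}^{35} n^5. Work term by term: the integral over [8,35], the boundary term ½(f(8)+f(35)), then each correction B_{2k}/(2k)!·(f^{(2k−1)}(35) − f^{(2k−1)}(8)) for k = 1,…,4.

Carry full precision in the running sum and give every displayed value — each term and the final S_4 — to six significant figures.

S_4 ≈ 3.33235e+08

The integral term ∫_8^35 x^5 dx = 3.06334e+08.
Boundary: ½(f(8) + f(35)) = ½(32768.0 + 5.25219e+07) = 2.62773e+07.
So far: 3.32611e+08.
Order-1 term: 1/12 · (7.50312e+06 − 20480.0) = 623554.
Running total after k=1: 3.33235e+08.
Order-2 term: −1/720 · (73500.0 − 3840.00) = -96.7500.
Running total after k=2: 3.33235e+08.
Order-3 term: 1/30240 · (120.000 − 120.000) = 0.00000.
Running total after k=3: 3.33235e+08.
Order-4 term: −1/1209600 · (0.00000 − 0.00000) = 0.00000.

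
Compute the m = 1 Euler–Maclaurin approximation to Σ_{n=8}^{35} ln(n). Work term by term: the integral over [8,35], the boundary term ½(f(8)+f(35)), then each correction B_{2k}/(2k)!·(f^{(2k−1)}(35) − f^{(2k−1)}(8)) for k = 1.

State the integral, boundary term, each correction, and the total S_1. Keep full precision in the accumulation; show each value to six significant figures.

The integral term ∫_8^35 ln(x) dx = 80.8016.
Boundary: ½(f(8) + f(35)) = ½(2.07944 + 3.55535) = 2.81739.
Integral + boundary = 83.6190.
k=1: B_{2}/(2)! × [f^{(1)}(35) − f^{(1)}(8)] = 1/12 × (0.0285714 − 0.125000) = -0.00803571.

S_1 ≈ 83.6110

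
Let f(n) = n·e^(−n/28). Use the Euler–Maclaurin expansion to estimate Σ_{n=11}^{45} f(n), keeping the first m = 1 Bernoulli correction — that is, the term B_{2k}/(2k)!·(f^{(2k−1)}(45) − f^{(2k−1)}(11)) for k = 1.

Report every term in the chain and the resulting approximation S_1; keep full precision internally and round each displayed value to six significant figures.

S_1 ≈ 335.677

Integral: ∫_11^45 x·e^(−x/28) dx = 327.497.
Endpoint term: (f(11) + f(45))/2 = (7.42638 + 9.02068)/2 = 8.22353.
Running total after boundary: 335.721.
Correction k=1: B_{2}/2! · (f^{(1)}(45) − f^{(1)}(11)) = 1/12 · (-0.121708 − 0.409897) = -0.0443004.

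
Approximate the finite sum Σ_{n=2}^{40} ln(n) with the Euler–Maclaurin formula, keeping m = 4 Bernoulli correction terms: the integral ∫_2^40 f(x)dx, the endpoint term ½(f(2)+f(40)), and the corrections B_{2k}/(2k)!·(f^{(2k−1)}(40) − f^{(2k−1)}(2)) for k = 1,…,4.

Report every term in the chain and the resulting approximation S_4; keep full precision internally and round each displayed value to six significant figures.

The integral term ∫_2^40 ln(x) dx = 108.169.
½[f(2) + f(40)] = ½[0.693147 + 3.68888] = 2.19101.
So far: 110.360.
Correction k=1: B_{2}/2! · (f^{(1)}(40) − f^{(1)}(2)) = 1/12 · (0.0250000 − 0.500000) = -0.0395833.
Partial sum through k=1: 110.320.
Correction k=2: B_{4}/4! · (f^{(3)}(40) − f^{(3)}(2)) = −1/720 · (3.12500e-05 − 0.250000) = 0.000347179.
Partial sum through k=2: 110.321.
Correction k=3: B_{6}/6! · (f^{(5)}(40) − f^{(5)}(2)) = 1/30240 · (2.34375e-07 − 0.750000) = -2.48016e-05.
Partial sum through k=3: 110.321.
Correction k=4: B_{8}/8! · (f^{(7)}(40) − f^{(7)}(2)) = −1/1209600 · (4.39453e-09 − 5.62500) = 4.65030e-06.

S_4 ≈ 110.321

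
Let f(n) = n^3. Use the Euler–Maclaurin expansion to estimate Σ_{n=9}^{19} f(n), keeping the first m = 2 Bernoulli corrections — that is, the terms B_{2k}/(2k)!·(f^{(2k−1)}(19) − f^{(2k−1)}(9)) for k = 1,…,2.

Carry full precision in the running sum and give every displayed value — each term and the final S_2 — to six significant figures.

S_2 ≈ 34804.0

Integral: ∫_9^19 x^3 dx = 30940.0.
Boundary: ½(f(9) + f(19)) = ½(729.000 + 6859.00) = 3794.00.
Integral + boundary = 34734.0.
Correction k=1: B_{2}/2! · (f^{(1)}(19) − f^{(1)}(9)) = 1/12 · (1083.00 − 243.000) = 70.0000.
After k=1: 34804.0.
Correction k=2: B_{4}/4! · (f^{(3)}(19) − f^{(3)}(9)) = −1/720 · (6.00000 − 6.00000) = 0.00000.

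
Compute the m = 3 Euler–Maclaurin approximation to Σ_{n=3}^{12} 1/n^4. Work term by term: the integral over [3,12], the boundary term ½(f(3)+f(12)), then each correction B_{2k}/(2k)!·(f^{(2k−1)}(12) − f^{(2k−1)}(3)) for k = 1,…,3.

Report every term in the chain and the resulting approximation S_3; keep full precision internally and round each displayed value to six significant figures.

The integral term ∫_3^12 1/x^4 dx = 0.0121528.
Endpoint term: (f(3) + f(12))/2 = (0.0123457 + 4.82253e-05)/2 = 0.00619695.
Running total after boundary: 0.0183497.
Order-1 term: 1/12 · (-1.60751e-05 − (-0.0164609)) = 0.00137040.
Partial sum through k=1: 0.0197201.
Order-2 term: −1/720 · (-3.34898e-06 − (-0.0548697)) = -7.62032e-05.
Partial sum through k=2: 0.0196439.
Order-3 term: 1/30240 · (-1.30238e-06 − (-0.341411)) = 1.12900e-05.

S_3 ≈ 0.0196552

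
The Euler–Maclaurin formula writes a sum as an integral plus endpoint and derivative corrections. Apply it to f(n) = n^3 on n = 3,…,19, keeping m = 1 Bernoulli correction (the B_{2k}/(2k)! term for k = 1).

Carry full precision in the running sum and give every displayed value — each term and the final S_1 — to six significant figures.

Integral: ∫_3^19 x^3 dx = 32560.0.
Boundary: ½(f(3) + f(19)) = ½(27.0000 + 6859.00) = 3443.00.
So far: 36003.0.
Order-1 term: 1/12 · (1083.00 − 27.0000) = 88.0000.

S_1 ≈ 36091.0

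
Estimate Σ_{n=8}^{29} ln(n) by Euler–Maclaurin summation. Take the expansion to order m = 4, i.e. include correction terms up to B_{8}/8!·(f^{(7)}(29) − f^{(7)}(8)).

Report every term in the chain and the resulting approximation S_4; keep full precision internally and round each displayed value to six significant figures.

Integral: ∫_8^29 ln(x) dx = 60.0160.
Endpoint term: (f(8) + f(29))/2 = (2.07944 + 3.36730)/2 = 2.72337.
So far: 62.7394.
Order-1 term: 1/12 · (0.0344828 − 0.125000) = -0.00754310.
After k=1: 62.7319.
Order-2 term: −1/720 · (8.20042e-05 − 0.00390625) = 5.31145e-06.
After k=2: 62.7319.
Order-3 term: 1/30240 · (1.17010e-06 − 0.000732422) = -2.41816e-08.
After k=3: 62.7319.
Order-4 term: −1/1209600 · (4.17394e-08 − 0.000343323) = 2.83797e-10.

S_4 ≈ 62.7319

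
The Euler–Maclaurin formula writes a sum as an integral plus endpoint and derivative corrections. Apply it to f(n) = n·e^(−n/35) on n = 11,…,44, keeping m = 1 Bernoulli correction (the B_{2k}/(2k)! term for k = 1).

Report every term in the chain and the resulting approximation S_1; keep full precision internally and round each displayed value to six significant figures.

S_1 ≈ 399.479

The integral term ∫_11^44 x·e^(−x/35) dx = 389.252.
Boundary: ½(f(11) + f(44)) = ½(8.03341 + 12.5165) = 10.2750.
Running total after boundary: 399.527.
Order-1 term: 1/12 · (-0.0731483 − 0.500784) = -0.0478277.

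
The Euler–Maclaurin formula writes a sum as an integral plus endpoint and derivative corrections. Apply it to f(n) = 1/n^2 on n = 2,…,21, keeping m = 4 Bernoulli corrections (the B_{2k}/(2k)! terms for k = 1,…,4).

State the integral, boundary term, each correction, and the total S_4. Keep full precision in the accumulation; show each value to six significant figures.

S_4 ≈ 0.598409

∫_2^21 1/x^2 dx evaluates to 0.452381.
Boundary: ½(f(2) + f(21)) = ½(0.250000 + 0.00226757) = 0.126134.
Running total after boundary: 0.578515.
k=1: B_{2}/(2)! × [f^{(1)}(21) − f^{(1)}(2)] = 1/12 × (-0.000215959 − (-0.250000)) = 0.0208153.
Partial sum through k=1: 0.599330.
k=2: B_{4}/(4)! × [f^{(3)}(21) − f^{(3)}(2)] = −1/720 × (-5.87645e-06 − (-0.750000)) = -0.00104166.
Partial sum through k=2: 0.598288.
k=3: B_{6}/(6)! × [f^{(5)}(21) − f^{(5)}(2)] = 1/30240 × (-3.99758e-07 − (-5.62500)) = 0.000186012.
Partial sum through k=3: 0.598474.
k=4: B_{8}/(8)! × [f^{(7)}(21) − f^{(7)}(2)] = −1/1209600 × (-5.07630e-08 − (-78.7500)) = -6.51042e-05.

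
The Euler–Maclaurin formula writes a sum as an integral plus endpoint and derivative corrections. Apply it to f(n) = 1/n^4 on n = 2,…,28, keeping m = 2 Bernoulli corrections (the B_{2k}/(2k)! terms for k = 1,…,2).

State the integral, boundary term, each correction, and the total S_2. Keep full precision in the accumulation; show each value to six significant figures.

S_2 ≈ 0.0820169

∫_2^28 1/x^4 dx evaluates to 0.0416515.
Endpoint term: (f(2) + f(28))/2 = (0.0625000 + 1.62693e-06)/2 = 0.0312508.
Integral + boundary = 0.0729023.
Correction k=1: B_{2}/2! · (f^{(1)}(28) − f^{(1)}(2)) = 1/12 · (-2.32418e-07 − (-0.125000)) = 0.0104166.
Running total after k=1: 0.0833189.
Correction k=2: B_{4}/4! · (f^{(3)}(28) − f^{(3)}(2)) = −1/720 · (-8.89355e-09 − (-0.937500)) = -0.00130208.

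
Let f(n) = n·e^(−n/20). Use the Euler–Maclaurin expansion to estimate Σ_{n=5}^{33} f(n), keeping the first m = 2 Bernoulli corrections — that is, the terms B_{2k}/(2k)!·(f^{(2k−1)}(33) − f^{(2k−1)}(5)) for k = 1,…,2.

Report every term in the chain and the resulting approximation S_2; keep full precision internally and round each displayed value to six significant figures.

S_2 ≈ 190.884

∫_5^33 x·e^(−x/20) dx evaluates to 185.827.
Endpoint term: (f(5) + f(33))/2 = (3.89400 + 6.33765)/2 = 5.11583.
Integral + boundary = 190.943.
Correction k=1: B_{2}/2! · (f^{(1)}(33) − f^{(1)}(5)) = 1/12 · (-0.124832 − 0.584101) = -0.0590778.
Running total after k=1: 190.884.
Correction k=2: B_{4}/4! · (f^{(3)}(33) − f^{(3)}(5)) = −1/720 · (0.000648168 − 0.00535426) = 6.53623e-06.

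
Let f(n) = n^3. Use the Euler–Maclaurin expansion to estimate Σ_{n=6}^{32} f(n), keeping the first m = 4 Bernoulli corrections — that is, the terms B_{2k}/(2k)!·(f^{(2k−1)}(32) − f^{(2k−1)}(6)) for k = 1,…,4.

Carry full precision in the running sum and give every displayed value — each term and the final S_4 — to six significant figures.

S_4 ≈ 278559

Integral: ∫_6^32 x^3 dx = 261820.
½[f(6) + f(32)] = ½[216.000 + 32768.0] = 16492.0.
Running total after boundary: 278312.
k=1: B_{2}/(2)! × [f^{(1)}(32) − f^{(1)}(6)] = 1/12 × (3072.00 − 108.000) = 247.000.
Running total after k=1: 278559.
k=2: B_{4}/(4)! × [f^{(3)}(32) − f^{(3)}(6)] = −1/720 × (6.00000 − 6.00000) = 0.00000.
Running total after k=2: 278559.
k=3: B_{6}/(6)! × [f^{(5)}(32) − f^{(5)}(6)] = 1/30240 × (0.00000 − 0.00000) = 0.00000.
Running total after k=3: 278559.
k=4: B_{8}/(8)! × [f^{(7)}(32) − f^{(7)}(6)] = −1/1209600 × (0.00000 − 0.00000) = 0.00000.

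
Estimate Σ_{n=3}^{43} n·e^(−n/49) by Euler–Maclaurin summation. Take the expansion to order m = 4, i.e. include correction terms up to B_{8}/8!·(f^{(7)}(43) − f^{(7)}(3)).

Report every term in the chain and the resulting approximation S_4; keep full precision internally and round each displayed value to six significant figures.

S_4 ≈ 532.535

The integral term ∫_3^43 x·e^(−x/49) dx = 522.253.
Boundary: ½(f(3) + f(43)) = ½(2.82184 + 17.8794) = 10.3506.
Running total after boundary: 532.604.
Correction k=1: B_{2}/2! · (f^{(1)}(43) − f^{(1)}(3)) = 1/12 · (0.0509143 − 0.883024) = -0.0693424.
Partial sum through k=1: 532.535.
Correction k=2: B_{4}/4! · (f^{(3)}(43) − f^{(3)}(3)) = −1/720 · (0.000367561 − 0.00115129) = 1.08851e-06.
Partial sum through k=2: 532.535.
Correction k=3: B_{6}/6! · (f^{(5)}(43) − f^{(5)}(3)) = 1/30240 · (2.97341e-07 − 8.05834e-07) = -1.68152e-11.
Partial sum through k=3: 532.535.
Correction k=4: B_{8}/8! · (f^{(7)}(43) − f^{(7)}(3)) = −1/1209600 · (1.83922e-10 − 4.71538e-10) = 2.37778e-16.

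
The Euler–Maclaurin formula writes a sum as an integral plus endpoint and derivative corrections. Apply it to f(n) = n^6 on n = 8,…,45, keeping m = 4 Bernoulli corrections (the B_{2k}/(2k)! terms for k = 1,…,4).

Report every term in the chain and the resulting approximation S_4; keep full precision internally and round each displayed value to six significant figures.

S_4 ≈ 5.76253e+10

The integral term ∫_8^45 x^6 dx = 5.33811e+10.
½[f(8) + f(45)] = ½[262144 + 8.30377e+09] = 4.15201e+09.
Integral + boundary = 5.75331e+10.
Order-1 term: 1/12 · (1.10717e+09 − 196608) = 9.22477e+07.
After k=1: 5.76253e+10.
Order-2 term: −1/720 · (1.09350e+07 − 61440.0) = -15102.2.
After k=2: 5.76253e+10.
Order-3 term: 1/30240 · (32400.0 − 5760.00) = 0.880952.
After k=3: 5.76253e+10.
Order-4 term: −1/1209600 · (0.00000 − 0.00000) = 0.00000.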